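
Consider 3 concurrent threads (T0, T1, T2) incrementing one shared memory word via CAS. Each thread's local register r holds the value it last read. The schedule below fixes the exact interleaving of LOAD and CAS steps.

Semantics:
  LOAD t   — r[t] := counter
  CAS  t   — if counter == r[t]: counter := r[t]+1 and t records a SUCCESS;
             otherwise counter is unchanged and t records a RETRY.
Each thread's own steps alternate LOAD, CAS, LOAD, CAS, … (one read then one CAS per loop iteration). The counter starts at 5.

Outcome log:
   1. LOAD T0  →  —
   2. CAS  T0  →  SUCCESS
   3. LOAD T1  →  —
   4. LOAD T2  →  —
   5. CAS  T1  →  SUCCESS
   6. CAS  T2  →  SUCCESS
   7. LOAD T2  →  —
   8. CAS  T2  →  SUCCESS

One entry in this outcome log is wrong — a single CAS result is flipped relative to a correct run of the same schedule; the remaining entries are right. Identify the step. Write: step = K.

step = 6

Reference trace:
step 1: T0 LOAD ⇒ load; ctr=5 reg=5
step 2: T0 CAS ⇒ ok; ctr=6 reg=5
step 3: T1 LOAD ⇒ load; ctr=6 reg=6
step 4: T2 LOAD ⇒ load; ctr=6 reg=6
step 5: T1 CAS ⇒ ok; ctr=7 reg=6
step 6: T2 CAS ⇒ retry; ctr=7 reg=6
step 7: T2 LOAD ⇒ load; ctr=7 reg=7
step 8: T2 CAS ⇒ ok; ctr=8 reg=7
Mismatch at 6.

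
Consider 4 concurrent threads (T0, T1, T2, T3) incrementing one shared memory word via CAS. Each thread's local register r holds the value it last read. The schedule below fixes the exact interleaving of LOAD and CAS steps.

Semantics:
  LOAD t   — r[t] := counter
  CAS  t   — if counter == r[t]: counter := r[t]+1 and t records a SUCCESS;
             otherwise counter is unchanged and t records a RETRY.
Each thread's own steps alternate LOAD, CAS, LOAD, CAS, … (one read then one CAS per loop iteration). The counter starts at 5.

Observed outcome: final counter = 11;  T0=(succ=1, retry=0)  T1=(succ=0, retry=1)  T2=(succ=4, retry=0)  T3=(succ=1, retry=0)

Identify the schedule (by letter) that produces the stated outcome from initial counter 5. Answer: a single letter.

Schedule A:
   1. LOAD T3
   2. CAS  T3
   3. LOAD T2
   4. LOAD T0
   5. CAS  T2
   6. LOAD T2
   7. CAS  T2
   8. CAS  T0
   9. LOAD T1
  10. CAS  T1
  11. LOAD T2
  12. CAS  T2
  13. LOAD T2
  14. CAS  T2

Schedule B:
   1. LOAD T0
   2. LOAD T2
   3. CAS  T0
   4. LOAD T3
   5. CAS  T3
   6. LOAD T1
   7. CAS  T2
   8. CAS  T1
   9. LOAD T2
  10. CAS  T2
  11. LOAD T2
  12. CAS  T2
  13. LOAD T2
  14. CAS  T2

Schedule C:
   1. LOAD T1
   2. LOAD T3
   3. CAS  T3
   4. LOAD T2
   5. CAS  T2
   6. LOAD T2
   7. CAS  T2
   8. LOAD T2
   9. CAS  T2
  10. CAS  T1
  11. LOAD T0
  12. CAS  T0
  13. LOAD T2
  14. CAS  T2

C

Simulating candidate C:
#1 T1 reads 5
#2 T3 reads 5
#3 T3 CAS(5→6) writes; counter now 6
#4 T2 reads 6
#5 T2 CAS(6→7) writes; counter now 7
#6 T2 reads 7
#7 T2 CAS(7→8) writes; counter now 8
#8 T2 reads 8
#9 T2 CAS(8→9) writes; counter now 9
#10 T1 CAS(5→6) fails; counter now 9
#11 T0 reads 9
#12 T0 CAS(9→10) writes; counter now 10
#13 T2 reads 10
#14 T2 CAS(10→11) writes; counter now 11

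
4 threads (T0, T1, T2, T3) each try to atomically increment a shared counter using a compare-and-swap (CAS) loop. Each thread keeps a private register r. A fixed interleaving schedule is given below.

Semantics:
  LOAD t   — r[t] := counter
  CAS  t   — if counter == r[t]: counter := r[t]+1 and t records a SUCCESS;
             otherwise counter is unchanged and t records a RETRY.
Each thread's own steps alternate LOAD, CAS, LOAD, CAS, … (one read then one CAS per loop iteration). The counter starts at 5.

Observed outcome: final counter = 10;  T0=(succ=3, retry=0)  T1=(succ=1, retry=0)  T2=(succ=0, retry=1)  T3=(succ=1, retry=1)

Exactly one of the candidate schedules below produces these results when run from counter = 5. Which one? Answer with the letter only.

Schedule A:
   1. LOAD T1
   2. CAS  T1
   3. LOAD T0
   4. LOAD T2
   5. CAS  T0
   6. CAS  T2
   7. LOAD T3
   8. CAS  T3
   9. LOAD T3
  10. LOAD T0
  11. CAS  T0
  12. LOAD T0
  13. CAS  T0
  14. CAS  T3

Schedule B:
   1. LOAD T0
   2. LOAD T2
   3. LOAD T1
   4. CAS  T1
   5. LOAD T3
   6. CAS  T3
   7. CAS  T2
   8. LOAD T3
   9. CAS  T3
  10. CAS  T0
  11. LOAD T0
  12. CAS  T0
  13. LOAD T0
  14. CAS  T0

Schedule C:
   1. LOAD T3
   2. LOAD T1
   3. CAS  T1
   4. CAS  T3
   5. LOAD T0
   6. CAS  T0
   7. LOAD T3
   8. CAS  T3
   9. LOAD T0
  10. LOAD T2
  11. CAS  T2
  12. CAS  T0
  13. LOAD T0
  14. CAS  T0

Tracing schedule A:
#1 T1 reads 5
#2 T1 CAS(5→6) writes; counter now 6
#3 T0 reads 6
#4 T2 reads 6
#5 T0 CAS(6→7) writes; counter now 7
#6 T2 CAS(6→7) fails; counter now 7
#7 T3 reads 7
#8 T3 CAS(7→8) writes; counter now 8
#9 T3 reads 8
#10 T0 reads 8
#11 T0 CAS(8→9) writes; counter now 9
#12 T0 reads 9
#13 T0 CAS(9→10) writes; counter now 10
#14 T3 CAS(8→9) fails; counter now 10

A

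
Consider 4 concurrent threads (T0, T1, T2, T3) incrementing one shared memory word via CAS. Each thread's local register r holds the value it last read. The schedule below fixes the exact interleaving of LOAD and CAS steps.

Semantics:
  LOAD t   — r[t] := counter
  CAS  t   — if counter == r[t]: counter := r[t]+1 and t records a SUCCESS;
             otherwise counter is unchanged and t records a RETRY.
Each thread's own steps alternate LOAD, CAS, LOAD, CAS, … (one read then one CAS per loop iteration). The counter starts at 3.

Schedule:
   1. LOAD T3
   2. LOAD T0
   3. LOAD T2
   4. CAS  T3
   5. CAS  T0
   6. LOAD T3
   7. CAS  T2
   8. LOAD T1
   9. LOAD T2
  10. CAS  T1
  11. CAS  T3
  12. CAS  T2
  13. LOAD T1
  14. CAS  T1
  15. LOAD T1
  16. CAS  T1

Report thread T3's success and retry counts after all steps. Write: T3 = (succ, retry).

T3 = (1, 1)

1. LOAD T3 → mem=3 r[T3]=3 [LOAD]
2. LOAD T0 → mem=3 r[T0]=3 [LOAD]
3. LOAD T2 → mem=3 r[T2]=3 [LOAD]
4. CAS T3 → mem=4 r[T3]=3 [OK]
5. CAS T0 → mem=4 r[T0]=3 [RETRY]
6. LOAD T3 → mem=4 r[T3]=4 [LOAD]
7. CAS T2 → mem=4 r[T2]=3 [RETRY]
8. LOAD T1 → mem=4 r[T1]=4 [LOAD]
9. LOAD T2 → mem=4 r[T2]=4 [LOAD]
10. CAS T1 → mem=5 r[T1]=4 [OK]
11. CAS T3 → mem=5 r[T3]=4 [RETRY]
12. CAS T2 → mem=5 r[T2]=4 [RETRY]
13. LOAD T1 → mem=5 r[T1]=5 [LOAD]
14. CAS T1 → mem=6 r[T1]=5 [OK]
15. LOAD T1 → mem=6 r[T1]=6 [LOAD]
16. CAS T1 → mem=7 r[T1]=6 [OK]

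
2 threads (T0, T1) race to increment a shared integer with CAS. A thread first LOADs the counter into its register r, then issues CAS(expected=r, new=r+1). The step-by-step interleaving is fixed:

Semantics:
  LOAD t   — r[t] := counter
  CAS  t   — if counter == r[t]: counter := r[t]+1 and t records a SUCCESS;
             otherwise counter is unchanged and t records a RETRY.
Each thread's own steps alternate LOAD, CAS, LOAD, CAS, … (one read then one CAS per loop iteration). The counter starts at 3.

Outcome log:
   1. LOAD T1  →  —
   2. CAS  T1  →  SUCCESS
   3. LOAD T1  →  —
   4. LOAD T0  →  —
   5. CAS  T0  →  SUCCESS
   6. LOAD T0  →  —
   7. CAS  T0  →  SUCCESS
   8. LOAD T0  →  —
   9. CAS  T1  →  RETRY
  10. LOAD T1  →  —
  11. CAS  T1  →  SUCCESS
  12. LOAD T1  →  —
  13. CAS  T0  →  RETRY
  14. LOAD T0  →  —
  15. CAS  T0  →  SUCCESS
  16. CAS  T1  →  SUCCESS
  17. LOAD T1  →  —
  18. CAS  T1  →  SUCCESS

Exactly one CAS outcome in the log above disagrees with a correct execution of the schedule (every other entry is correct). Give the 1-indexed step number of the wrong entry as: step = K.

step = 16

Reference trace:
step 1: T1 LOAD ⇒ load; ctr=3 reg=3
step 2: T1 CAS ⇒ ok; ctr=4 reg=3
step 3: T1 LOAD ⇒ load; ctr=4 reg=4
step 4: T0 LOAD ⇒ load; ctr=4 reg=4
step 5: T0 CAS ⇒ ok; ctr=5 reg=4
step 6: T0 LOAD ⇒ load; ctr=5 reg=5
step 7: T0 CAS ⇒ ok; ctr=6 reg=5
step 8: T0 LOAD ⇒ load; ctr=6 reg=6
step 9: T1 CAS ⇒ retry; ctr=6 reg=4
step 10: T1 LOAD ⇒ load; ctr=6 reg=6
step 11: T1 CAS ⇒ ok; ctr=7 reg=6
step 12: T1 LOAD ⇒ load; ctr=7 reg=7
step 13: T0 CAS ⇒ retry; ctr=7 reg=6
step 14: T0 LOAD ⇒ load; ctr=7 reg=7
step 15: T0 CAS ⇒ ok; ctr=8 reg=7
step 16: T1 CAS ⇒ retry; ctr=8 reg=7
step 17: T1 LOAD ⇒ load; ctr=8 reg=8
step 18: T1 CAS ⇒ ok; ctr=9 reg=8
Log disagrees first at step 16.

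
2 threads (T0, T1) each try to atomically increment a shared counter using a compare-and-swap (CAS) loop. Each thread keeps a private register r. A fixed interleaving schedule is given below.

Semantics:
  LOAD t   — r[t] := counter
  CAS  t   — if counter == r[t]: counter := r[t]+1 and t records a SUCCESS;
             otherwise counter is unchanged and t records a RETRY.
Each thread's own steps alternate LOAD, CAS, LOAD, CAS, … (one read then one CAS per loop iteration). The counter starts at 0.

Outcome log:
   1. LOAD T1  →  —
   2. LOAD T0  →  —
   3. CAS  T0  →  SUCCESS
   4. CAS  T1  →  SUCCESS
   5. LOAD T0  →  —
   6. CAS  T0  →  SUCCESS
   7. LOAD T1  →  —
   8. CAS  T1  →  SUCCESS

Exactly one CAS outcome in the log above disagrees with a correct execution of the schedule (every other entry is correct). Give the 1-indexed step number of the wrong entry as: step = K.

Re-executing:
T1 LOAD — after: cnt=0, r=0 — load
T0 LOAD — after: cnt=0, r=0 — load
T0 CAS — after: cnt=1, r=0 — ok
T1 CAS — after: cnt=1, r=0 — retry
T0 LOAD — after: cnt=1, r=1 — load
T0 CAS — after: cnt=2, r=1 — ok
T1 LOAD — after: cnt=2, r=2 — load
T1 CAS — after: cnt=3, r=2 — ok
Log disagrees first at step 4.

step = 4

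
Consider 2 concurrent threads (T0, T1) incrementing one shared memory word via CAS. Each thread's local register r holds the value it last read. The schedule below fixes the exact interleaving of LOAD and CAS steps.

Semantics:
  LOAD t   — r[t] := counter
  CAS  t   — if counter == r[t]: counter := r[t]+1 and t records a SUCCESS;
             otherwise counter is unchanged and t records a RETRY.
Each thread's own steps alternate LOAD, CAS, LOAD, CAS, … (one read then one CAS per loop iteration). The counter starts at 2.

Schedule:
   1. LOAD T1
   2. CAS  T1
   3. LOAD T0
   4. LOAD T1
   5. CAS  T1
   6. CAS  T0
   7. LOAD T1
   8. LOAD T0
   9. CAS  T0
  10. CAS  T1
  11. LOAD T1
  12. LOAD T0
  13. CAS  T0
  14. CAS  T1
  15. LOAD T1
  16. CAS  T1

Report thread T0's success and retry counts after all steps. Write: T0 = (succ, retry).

T0 = (2, 1)

step 1: T1 LOAD ⇒ load; ctr=2 reg=2
step 2: T1 CAS ⇒ ok; ctr=3 reg=2
step 3: T0 LOAD ⇒ load; ctr=3 reg=3
step 4: T1 LOAD ⇒ load; ctr=3 reg=3
step 5: T1 CAS ⇒ ok; ctr=4 reg=3
step 6: T0 CAS ⇒ retry; ctr=4 reg=3
step 7: T1 LOAD ⇒ load; ctr=4 reg=4
step 8: T0 LOAD ⇒ load; ctr=4 reg=4
step 9: T0 CAS ⇒ ok; ctr=5 reg=4
step 10: T1 CAS ⇒ retry; ctr=5 reg=4
step 11: T1 LOAD ⇒ load; ctr=5 reg=5
step 12: T0 LOAD ⇒ load; ctr=5 reg=5
step 13: T0 CAS ⇒ ok; ctr=6 reg=5
step 14: T1 CAS ⇒ retry; ctr=6 reg=5
step 15: T1 LOAD ⇒ load; ctr=6 reg=6
step 16: T1 CAS ⇒ ok; ctr=7 reg=6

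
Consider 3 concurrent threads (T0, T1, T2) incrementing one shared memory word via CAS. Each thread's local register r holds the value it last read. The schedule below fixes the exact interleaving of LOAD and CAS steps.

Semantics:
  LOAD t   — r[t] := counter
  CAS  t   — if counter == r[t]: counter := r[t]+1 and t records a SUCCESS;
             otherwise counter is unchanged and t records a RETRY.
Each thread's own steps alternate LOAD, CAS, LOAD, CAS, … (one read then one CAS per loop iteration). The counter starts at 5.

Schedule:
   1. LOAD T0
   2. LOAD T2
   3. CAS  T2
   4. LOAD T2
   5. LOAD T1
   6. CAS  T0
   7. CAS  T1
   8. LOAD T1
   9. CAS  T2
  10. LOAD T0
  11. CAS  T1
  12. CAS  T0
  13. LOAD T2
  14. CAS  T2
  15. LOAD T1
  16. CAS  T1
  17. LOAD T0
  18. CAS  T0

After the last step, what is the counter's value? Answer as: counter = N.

step 1: T0 LOAD ⇒ load; ctr=5 reg=5
step 2: T2 LOAD ⇒ load; ctr=5 reg=5
step 3: T2 CAS ⇒ ok; ctr=6 reg=5
step 4: T2 LOAD ⇒ load; ctr=6 reg=6
step 5: T1 LOAD ⇒ load; ctr=6 reg=6
step 6: T0 CAS ⇒ retry; ctr=6 reg=5
step 7: T1 CAS ⇒ ok; ctr=7 reg=6
step 8: T1 LOAD ⇒ load; ctr=7 reg=7
step 9: T2 CAS ⇒ retry; ctr=7 reg=6
step 10: T0 LOAD ⇒ load; ctr=7 reg=7
step 11: T1 CAS ⇒ ok; ctr=8 reg=7
step 12: T0 CAS ⇒ retry; ctr=8 reg=7
step 13: T2 LOAD ⇒ load; ctr=8 reg=8
step 14: T2 CAS ⇒ ok; ctr=9 reg=8
step 15: T1 LOAD ⇒ load; ctr=9 reg=9
step 16: T1 CAS ⇒ ok; ctr=10 reg=9
step 17: T0 LOAD ⇒ load; ctr=10 reg=10
step 18: T0 CAS ⇒ ok; ctr=11 reg=10

counter = 11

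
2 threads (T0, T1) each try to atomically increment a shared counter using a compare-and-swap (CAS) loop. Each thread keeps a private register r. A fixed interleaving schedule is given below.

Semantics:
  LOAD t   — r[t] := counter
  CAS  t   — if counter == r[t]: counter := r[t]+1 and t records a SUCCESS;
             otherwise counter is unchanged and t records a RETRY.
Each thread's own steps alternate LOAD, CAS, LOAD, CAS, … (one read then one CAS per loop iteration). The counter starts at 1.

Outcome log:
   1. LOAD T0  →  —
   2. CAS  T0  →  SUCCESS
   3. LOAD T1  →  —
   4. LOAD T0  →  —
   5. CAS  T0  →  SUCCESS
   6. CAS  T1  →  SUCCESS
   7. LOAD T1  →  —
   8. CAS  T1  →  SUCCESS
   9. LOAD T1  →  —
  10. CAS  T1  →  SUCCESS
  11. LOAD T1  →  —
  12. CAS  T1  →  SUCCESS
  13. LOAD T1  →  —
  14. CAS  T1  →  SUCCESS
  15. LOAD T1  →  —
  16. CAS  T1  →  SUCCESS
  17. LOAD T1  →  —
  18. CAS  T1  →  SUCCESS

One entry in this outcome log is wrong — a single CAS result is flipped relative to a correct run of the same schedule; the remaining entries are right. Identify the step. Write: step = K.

Reference trace:
   1) LOAD T0:  M=1  r_T0=1
   2) CAS  T0:  M=2  r_T0=1 ✓
   3) LOAD T1:  M=2  r_T1=2
   4) LOAD T0:  M=2  r_T0=2
   5) CAS  T0:  M=3  r_T0=2 ✓
   6) CAS  T1:  M=3  r_T1=2 ✗
   7) LOAD T1:  M=3  r_T1=3
   8) CAS  T1:  M=4  r_T1=3 ✓
   9) LOAD T1:  M=4  r_T1=4
  10) CAS  T1:  M=5  r_T1=4 ✓
  11) LOAD T1:  M=5  r_T1=5
  12) CAS  T1:  M=6  r_T1=5 ✓
  13) LOAD T1:  M=6  r_T1=6
  14) CAS  T1:  M=7  r_T1=6 ✓
  15) LOAD T1:  M=7  r_T1=7
  16) CAS  T1:  M=8  r_T1=7 ✓
  17) LOAD T1:  M=8  r_T1=8
  18) CAS  T1:  M=9  r_T1=8 ✓
Flip is step 6.

step = 6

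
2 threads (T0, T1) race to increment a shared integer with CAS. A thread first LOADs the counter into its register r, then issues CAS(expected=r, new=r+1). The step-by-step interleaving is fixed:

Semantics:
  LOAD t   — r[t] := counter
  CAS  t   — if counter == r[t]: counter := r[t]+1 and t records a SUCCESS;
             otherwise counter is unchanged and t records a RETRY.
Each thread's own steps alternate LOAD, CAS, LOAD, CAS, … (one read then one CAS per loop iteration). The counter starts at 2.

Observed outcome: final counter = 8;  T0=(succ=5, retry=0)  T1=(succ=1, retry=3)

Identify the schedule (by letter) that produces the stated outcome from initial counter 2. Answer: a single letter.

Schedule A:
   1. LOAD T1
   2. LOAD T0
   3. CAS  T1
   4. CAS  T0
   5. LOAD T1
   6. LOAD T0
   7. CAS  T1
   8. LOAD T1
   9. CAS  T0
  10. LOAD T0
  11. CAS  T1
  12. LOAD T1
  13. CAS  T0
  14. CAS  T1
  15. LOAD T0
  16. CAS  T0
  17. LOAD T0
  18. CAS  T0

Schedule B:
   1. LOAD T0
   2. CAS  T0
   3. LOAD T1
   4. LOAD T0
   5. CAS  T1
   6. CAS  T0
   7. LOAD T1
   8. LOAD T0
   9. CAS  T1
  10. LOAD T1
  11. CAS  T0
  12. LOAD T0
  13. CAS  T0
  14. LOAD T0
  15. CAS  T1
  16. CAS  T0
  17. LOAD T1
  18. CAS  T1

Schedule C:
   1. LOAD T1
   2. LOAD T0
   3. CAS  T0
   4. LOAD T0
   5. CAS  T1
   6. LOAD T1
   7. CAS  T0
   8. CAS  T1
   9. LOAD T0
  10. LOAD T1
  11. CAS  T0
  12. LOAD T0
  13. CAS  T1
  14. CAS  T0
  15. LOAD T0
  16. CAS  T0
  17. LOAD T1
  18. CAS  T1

C

Simulating candidate C:
T1 LOAD — after: cnt=2, r=2 — load
T0 LOAD — after: cnt=2, r=2 — load
T0 CAS — after: cnt=3, r=2 — ok
T0 LOAD — after: cnt=3, r=3 — load
T1 CAS — after: cnt=3, r=2 — retry
T1 LOAD — after: cnt=3, r=3 — load
T0 CAS — after: cnt=4, r=3 — ok
T1 CAS — after: cnt=4, r=3 — retry
T0 LOAD — after: cnt=4, r=4 — load
T1 LOAD — after: cnt=4, r=4 — load
T0 CAS — after: cnt=5, r=4 — ok
T0 LOAD — after: cnt=5, r=5 — load
T1 CAS — after: cnt=5, r=4 — retry
T0 CAS — after: cnt=6, r=5 — ok
T0 LOAD — after: cnt=6, r=6 — load
T0 CAS — after: cnt=7, r=6 — ok
T1 LOAD — after: cnt=7, r=7 — load
T1 CAS — after: cnt=8, r=7 — ok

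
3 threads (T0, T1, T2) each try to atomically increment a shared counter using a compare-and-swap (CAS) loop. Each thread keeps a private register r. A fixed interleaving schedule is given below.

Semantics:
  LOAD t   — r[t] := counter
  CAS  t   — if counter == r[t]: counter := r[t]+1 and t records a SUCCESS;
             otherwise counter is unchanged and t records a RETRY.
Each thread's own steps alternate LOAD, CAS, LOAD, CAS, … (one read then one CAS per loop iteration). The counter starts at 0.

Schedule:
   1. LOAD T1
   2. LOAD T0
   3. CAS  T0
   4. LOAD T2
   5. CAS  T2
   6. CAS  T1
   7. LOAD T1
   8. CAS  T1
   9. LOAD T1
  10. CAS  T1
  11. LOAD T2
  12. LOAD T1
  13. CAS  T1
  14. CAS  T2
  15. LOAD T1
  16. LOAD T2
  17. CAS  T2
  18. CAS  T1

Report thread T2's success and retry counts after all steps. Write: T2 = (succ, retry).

T2 = (2, 1)

[1] T1.load  rd  (counter 0, T1.r 0)
[2] T0.load  rd  (counter 0, T0.r 0)
[3] T0.cas  hit  (counter 1, T0.r 0)
[4] T2.load  rd  (counter 1, T2.r 1)
[5] T2.cas  hit  (counter 2, T2.r 1)
[6] T1.cas  miss  (counter 2, T1.r 0)
[7] T1.load  rd  (counter 2, T1.r 2)
[8] T1.cas  hit  (counter 3, T1.r 2)
[9] T1.load  rd  (counter 3, T1.r 3)
[10] T1.cas  hit  (counter 4, T1.r 3)
[11] T2.load  rd  (counter 4, T2.r 4)
[12] T1.load  rd  (counter 4, T1.r 4)
[13] T1.cas  hit  (counter 5, T1.r 4)
[14] T2.cas  miss  (counter 5, T2.r 4)
[15] T1.load  rd  (counter 5, T1.r 5)
[16] T2.load  rd  (counter 5, T2.r 5)
[17] T2.cas  hit  (counter 6, T2.r 5)
[18] T1.cas  miss  (counter 6, T1.r 5)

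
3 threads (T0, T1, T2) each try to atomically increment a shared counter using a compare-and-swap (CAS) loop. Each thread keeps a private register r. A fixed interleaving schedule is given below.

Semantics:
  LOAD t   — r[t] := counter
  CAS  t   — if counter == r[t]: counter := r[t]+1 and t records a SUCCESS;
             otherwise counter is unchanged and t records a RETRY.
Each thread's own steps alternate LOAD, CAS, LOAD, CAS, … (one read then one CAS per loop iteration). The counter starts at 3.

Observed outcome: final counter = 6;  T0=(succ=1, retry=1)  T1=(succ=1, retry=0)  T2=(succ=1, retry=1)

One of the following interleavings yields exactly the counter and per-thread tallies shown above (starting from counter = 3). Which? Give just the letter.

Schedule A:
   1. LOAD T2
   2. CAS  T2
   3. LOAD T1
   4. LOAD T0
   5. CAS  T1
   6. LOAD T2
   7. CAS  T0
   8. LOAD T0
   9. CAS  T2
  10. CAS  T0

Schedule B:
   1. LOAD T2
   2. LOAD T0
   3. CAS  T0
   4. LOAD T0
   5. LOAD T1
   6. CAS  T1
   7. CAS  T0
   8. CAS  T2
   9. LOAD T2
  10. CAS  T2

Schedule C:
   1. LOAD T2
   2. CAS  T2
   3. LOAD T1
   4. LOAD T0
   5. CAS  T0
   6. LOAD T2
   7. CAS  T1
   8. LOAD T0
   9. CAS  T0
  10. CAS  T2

B

Run B:
   1) LOAD T2:  M=3  r_T2=3
   2) LOAD T0:  M=3  r_T0=3
   3) CAS  T0:  M=4  r_T0=3 ✓
   4) LOAD T0:  M=4  r_T0=4
   5) LOAD T1:  M=4  r_T1=4
   6) CAS  T1:  M=5  r_T1=4 ✓
   7) CAS  T0:  M=5  r_T0=4 ✗
   8) CAS  T2:  M=5  r_T2=3 ✗
   9) LOAD T2:  M=5  r_T2=5
  10) CAS  T2:  M=6  r_T2=5 ✓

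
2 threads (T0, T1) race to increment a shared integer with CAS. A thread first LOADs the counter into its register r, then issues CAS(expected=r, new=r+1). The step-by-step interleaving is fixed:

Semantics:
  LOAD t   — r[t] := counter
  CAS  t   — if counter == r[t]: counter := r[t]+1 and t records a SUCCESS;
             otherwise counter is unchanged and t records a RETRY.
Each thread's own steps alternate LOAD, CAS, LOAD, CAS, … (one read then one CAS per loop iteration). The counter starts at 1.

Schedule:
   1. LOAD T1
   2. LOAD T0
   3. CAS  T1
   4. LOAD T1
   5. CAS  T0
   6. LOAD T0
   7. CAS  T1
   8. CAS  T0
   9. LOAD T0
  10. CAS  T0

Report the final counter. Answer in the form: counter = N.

counter = 4

step 1: T1 LOAD ⇒ load; ctr=1 reg=1
step 2: T0 LOAD ⇒ load; ctr=1 reg=1
step 3: T1 CAS ⇒ ok; ctr=2 reg=1
step 4: T1 LOAD ⇒ load; ctr=2 reg=2
step 5: T0 CAS ⇒ retry; ctr=2 reg=1
step 6: T0 LOAD ⇒ load; ctr=2 reg=2
step 7: T1 CAS ⇒ ok; ctr=3 reg=2
step 8: T0 CAS ⇒ retry; ctr=3 reg=2
step 9: T0 LOAD ⇒ load; ctr=3 reg=3
step 10: T0 CAS ⇒ ok; ctr=4 reg=3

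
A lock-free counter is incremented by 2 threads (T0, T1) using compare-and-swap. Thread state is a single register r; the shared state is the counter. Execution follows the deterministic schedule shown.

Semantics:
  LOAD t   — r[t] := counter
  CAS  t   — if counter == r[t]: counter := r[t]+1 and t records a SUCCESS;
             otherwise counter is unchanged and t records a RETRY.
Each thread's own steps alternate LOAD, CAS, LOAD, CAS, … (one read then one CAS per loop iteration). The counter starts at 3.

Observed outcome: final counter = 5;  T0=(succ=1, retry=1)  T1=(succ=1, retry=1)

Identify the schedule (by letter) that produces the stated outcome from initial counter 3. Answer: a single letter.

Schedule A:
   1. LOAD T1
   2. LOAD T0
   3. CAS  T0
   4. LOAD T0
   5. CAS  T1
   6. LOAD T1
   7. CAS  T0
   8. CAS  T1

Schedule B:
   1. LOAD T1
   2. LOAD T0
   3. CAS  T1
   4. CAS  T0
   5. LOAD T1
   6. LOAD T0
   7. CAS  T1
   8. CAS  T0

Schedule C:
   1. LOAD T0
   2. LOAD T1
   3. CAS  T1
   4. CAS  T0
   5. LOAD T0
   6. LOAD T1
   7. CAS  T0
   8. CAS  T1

C

Run C:
   1) LOAD T0:  M=3  r_T0=3
   2) LOAD T1:  M=3  r_T1=3
   3) CAS  T1:  M=4  r_T1=3 ✓
   4) CAS  T0:  M=4  r_T0=3 ✗
   5) LOAD T0:  M=4  r_T0=4
   6) LOAD T1:  M=4  r_T1=4
   7) CAS  T0:  M=5  r_T0=4 ✓
   8) CAS  T1:  M=5  r_T1=4 ✗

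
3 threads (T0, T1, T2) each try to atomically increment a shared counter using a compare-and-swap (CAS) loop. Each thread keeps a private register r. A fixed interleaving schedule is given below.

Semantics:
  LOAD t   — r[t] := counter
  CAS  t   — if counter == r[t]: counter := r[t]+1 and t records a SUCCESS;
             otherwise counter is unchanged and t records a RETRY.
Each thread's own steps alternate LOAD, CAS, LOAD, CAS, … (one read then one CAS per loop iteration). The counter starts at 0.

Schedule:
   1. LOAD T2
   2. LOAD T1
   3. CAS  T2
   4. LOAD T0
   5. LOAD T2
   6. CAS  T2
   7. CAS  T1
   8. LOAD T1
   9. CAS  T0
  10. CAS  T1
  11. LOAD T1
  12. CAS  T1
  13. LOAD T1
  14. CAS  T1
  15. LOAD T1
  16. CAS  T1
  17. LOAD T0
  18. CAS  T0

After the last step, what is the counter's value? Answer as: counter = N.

1. LOAD T2 → mem=0 r[T2]=0 [LOAD]
2. LOAD T1 → mem=0 r[T1]=0 [LOAD]
3. CAS T2 → mem=1 r[T2]=0 [OK]
4. LOAD T0 → mem=1 r[T0]=1 [LOAD]
5. LOAD T2 → mem=1 r[T2]=1 [LOAD]
6. CAS T2 → mem=2 r[T2]=1 [OK]
7. CAS T1 → mem=2 r[T1]=0 [RETRY]
8. LOAD T1 → mem=2 r[T1]=2 [LOAD]
9. CAS T0 → mem=2 r[T0]=1 [RETRY]
10. CAS T1 → mem=3 r[T1]=2 [OK]
11. LOAD T1 → mem=3 r[T1]=3 [LOAD]
12. CAS T1 → mem=4 r[T1]=3 [OK]
13. LOAD T1 → mem=4 r[T1]=4 [LOAD]
14. CAS T1 → mem=5 r[T1]=4 [OK]
15. LOAD T1 → mem=5 r[T1]=5 [LOAD]
16. CAS T1 → mem=6 r[T1]=5 [OK]
17. LOAD T0 → mem=6 r[T0]=6 [LOAD]
18. CAS T0 → mem=7 r[T0]=6 [OK]

counter = 7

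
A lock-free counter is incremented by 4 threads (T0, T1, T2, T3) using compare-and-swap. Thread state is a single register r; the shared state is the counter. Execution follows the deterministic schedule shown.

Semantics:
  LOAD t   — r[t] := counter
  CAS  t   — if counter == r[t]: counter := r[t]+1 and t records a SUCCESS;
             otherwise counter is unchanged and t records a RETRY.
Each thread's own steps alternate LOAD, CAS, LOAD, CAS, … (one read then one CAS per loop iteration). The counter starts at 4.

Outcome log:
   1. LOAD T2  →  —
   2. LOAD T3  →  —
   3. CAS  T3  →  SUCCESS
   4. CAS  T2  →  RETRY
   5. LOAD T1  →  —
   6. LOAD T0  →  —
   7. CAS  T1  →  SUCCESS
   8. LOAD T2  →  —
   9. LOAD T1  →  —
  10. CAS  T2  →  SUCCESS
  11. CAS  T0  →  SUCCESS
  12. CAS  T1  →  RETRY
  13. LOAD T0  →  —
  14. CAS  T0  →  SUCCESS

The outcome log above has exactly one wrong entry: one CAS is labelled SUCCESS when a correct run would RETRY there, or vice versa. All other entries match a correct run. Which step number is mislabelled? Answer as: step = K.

step = 11

Re-executing:
[1] T2.load  rd  (counter 4, T2.r 4)
[2] T3.load  rd  (counter 4, T3.r 4)
[3] T3.cas  hit  (counter 5, T3.r 4)
[4] T2.cas  miss  (counter 5, T2.r 4)
[5] T1.load  rd  (counter 5, T1.r 5)
[6] T0.load  rd  (counter 5, T0.r 5)
[7] T1.cas  hit  (counter 6, T1.r 5)
[8] T2.load  rd  (counter 6, T2.r 6)
[9] T1.load  rd  (counter 6, T1.r 6)
[10] T2.cas  hit  (counter 7, T2.r 6)
[11] T0.cas  miss  (counter 7, T0.r 5)
[12] T1.cas  miss  (counter 7, T1.r 6)
[13] T0.load  rd  (counter 7, T0.r 7)
[14] T0.cas  hit  (counter 8, T0.r 7)
Mismatch at 11.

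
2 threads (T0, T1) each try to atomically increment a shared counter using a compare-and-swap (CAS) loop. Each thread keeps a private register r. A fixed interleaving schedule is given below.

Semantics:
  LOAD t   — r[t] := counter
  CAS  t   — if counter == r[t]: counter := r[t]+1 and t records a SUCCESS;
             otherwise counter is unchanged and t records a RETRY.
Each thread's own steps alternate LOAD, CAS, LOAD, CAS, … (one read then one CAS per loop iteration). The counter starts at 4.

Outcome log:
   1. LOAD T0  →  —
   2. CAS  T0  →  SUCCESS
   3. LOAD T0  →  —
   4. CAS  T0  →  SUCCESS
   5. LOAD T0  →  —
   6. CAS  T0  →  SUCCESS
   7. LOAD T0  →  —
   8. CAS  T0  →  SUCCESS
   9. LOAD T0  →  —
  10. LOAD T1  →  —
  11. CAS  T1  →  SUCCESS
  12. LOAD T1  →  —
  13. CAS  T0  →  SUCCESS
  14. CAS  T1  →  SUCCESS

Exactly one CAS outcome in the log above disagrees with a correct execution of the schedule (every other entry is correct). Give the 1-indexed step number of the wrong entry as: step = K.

Re-executing:
   1) LOAD T0:  M=4  r_T0=4
   2) CAS  T0:  M=5  r_T0=4 ✓
   3) LOAD T0:  M=5  r_T0=5
   4) CAS  T0:  M=6  r_T0=5 ✓
   5) LOAD T0:  M=6  r_T0=6
   6) CAS  T0:  M=7  r_T0=6 ✓
   7) LOAD T0:  M=7  r_T0=7
   8) CAS  T0:  M=8  r_T0=7 ✓
   9) LOAD T0:  M=8  r_T0=8
  10) LOAD T1:  M=8  r_T1=8
  11) CAS  T1:  M=9  r_T1=8 ✓
  12) LOAD T1:  M=9  r_T1=9
  13) CAS  T0:  M=9  r_T0=8 ✗
  14) CAS  T1:  M=10  r_T1=9 ✓
Log disagrees first at step 13.

step = 13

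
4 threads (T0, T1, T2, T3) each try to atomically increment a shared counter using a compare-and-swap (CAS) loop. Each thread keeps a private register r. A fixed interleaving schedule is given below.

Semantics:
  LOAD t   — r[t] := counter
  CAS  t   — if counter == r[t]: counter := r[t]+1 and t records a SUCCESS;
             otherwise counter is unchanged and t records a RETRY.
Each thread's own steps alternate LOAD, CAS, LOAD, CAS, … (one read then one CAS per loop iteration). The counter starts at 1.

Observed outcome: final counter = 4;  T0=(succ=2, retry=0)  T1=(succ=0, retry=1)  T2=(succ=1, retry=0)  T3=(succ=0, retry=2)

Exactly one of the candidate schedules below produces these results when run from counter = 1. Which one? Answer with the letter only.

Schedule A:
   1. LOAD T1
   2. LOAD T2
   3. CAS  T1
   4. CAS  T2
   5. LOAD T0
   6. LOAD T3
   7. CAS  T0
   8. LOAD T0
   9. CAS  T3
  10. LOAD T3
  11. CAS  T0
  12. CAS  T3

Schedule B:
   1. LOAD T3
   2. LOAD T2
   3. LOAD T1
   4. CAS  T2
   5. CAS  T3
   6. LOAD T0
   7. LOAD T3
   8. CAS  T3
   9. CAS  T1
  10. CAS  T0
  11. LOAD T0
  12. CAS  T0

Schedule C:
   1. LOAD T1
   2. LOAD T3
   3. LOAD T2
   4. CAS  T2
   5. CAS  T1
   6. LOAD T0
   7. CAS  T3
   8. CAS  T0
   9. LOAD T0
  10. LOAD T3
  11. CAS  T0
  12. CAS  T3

C

Tracing schedule C:
1. LOAD T1 → mem=1 r[T1]=1 [LOAD]
2. LOAD T3 → mem=1 r[T3]=1 [LOAD]
3. LOAD T2 → mem=1 r[T2]=1 [LOAD]
4. CAS T2 → mem=2 r[T2]=1 [OK]
5. CAS T1 → mem=2 r[T1]=1 [RETRY]
6. LOAD T0 → mem=2 r[T0]=2 [LOAD]
7. CAS T3 → mem=2 r[T3]=1 [RETRY]
8. CAS T0 → mem=3 r[T0]=2 [OK]
9. LOAD T0 → mem=3 r[T0]=3 [LOAD]
10. LOAD T3 → mem=3 r[T3]=3 [LOAD]
11. CAS T0 → mem=4 r[T0]=3 [OK]
12. CAS T3 → mem=4 r[T3]=3 [RETRY]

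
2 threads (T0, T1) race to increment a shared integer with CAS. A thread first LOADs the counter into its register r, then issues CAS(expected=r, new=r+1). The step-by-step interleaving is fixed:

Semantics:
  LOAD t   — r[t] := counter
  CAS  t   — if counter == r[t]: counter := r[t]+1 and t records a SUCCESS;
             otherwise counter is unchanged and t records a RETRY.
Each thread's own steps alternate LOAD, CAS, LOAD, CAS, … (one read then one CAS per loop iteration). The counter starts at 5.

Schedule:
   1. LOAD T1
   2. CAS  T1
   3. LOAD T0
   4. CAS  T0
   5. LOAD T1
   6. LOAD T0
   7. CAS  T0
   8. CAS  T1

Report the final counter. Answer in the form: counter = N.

counter = 8

T1 LOAD — after: cnt=5, r=5 — load
T1 CAS — after: cnt=6, r=5 — ok
T0 LOAD — after: cnt=6, r=6 — load
T0 CAS — after: cnt=7, r=6 — ok
T1 LOAD — after: cnt=7, r=7 — load
T0 LOAD — after: cnt=7, r=7 — load
T0 CAS — after: cnt=8, r=7 — ok
T1 CAS — after: cnt=8, r=7 — retry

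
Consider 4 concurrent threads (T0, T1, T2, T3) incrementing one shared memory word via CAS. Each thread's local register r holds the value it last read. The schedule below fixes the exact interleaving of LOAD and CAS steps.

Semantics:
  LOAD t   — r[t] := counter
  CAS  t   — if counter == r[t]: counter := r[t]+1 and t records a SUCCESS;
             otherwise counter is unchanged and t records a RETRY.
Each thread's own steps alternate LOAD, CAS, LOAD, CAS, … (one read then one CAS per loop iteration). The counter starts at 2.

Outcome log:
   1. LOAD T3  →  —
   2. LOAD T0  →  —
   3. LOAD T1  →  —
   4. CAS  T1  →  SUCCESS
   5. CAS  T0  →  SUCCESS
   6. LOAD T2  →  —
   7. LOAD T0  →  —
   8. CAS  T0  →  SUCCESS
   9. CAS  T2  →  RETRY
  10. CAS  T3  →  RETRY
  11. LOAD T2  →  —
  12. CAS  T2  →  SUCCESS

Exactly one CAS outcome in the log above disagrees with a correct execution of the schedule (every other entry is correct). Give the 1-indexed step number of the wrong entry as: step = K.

Correct run:
T3 LOAD — after: cnt=2, r=2 — load
T0 LOAD — after: cnt=2, r=2 — load
T1 LOAD — after: cnt=2, r=2 — load
T1 CAS — after: cnt=3, r=2 — ok
T0 CAS — after: cnt=3, r=2 — retry
T2 LOAD — after: cnt=3, r=3 — load
T0 LOAD — after: cnt=3, r=3 — load
T0 CAS — after: cnt=4, r=3 — ok
T2 CAS — after: cnt=4, r=3 — retry
T3 CAS — after: cnt=4, r=2 — retry
T2 LOAD — after: cnt=4, r=4 — load
T2 CAS — after: cnt=5, r=4 — ok
Mismatch at 5.

step = 5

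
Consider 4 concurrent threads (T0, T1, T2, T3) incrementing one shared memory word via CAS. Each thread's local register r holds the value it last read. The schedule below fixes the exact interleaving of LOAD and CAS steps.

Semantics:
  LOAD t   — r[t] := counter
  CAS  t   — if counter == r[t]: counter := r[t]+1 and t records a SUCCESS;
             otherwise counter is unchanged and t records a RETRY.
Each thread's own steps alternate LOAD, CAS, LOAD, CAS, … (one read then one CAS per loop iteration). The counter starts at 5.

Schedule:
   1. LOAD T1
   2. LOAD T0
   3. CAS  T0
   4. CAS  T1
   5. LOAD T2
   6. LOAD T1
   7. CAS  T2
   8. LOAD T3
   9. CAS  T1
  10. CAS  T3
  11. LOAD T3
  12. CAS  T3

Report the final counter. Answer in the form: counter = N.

[1] T1.load  rd  (counter 5, T1.r 5)
[2] T0.load  rd  (counter 5, T0.r 5)
[3] T0.cas  hit  (counter 6, T0.r 5)
[4] T1.cas  miss  (counter 6, T1.r 5)
[5] T2.load  rd  (counter 6, T2.r 6)
[6] T1.load  rd  (counter 6, T1.r 6)
[7] T2.cas  hit  (counter 7, T2.r 6)
[8] T3.load  rd  (counter 7, T3.r 7)
[9] T1.cas  miss  (counter 7, T1.r 6)
[10] T3.cas  hit  (counter 8, T3.r 7)
[11] T3.load  rd  (counter 8, T3.r 8)
[12] T3.cas  hit  (counter 9, T3.r 8)

counter = 9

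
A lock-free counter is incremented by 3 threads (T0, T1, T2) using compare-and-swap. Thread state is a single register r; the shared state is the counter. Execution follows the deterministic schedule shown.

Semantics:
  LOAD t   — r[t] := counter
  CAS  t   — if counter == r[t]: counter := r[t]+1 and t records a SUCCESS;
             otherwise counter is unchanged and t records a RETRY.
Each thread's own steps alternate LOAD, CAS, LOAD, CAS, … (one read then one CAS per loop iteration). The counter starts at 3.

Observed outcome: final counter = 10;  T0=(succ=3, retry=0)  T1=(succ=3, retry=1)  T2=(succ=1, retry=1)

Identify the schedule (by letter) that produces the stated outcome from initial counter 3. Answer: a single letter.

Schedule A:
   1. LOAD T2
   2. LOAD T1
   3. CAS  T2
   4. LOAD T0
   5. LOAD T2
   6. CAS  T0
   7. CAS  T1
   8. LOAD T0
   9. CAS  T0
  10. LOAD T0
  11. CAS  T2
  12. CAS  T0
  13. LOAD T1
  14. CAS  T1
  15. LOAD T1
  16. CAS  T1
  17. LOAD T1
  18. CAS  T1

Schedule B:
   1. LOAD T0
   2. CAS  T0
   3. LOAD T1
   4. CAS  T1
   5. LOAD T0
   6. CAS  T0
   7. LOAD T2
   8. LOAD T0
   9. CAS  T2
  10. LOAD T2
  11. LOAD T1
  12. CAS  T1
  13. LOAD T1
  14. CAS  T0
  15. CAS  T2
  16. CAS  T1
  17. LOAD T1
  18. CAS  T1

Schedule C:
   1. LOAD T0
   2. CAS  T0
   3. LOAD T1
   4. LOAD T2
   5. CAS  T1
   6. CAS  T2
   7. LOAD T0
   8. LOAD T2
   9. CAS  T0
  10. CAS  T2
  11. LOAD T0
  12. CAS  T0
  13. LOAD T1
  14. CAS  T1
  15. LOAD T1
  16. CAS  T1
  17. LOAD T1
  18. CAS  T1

A

Tracing schedule A:
   1) LOAD T2:  M=3  r_T2=3
   2) LOAD T1:  M=3  r_T1=3
   3) CAS  T2:  M=4  r_T2=3 ✓
   4) LOAD T0:  M=4  r_T0=4
   5) LOAD T2:  M=4  r_T2=4
   6) CAS  T0:  M=5  r_T0=4 ✓
   7) CAS  T1:  M=5  r_T1=3 ✗
   8) LOAD T0:  M=5  r_T0=5
   9) CAS  T0:  M=6  r_T0=5 ✓
  10) LOAD T0:  M=6  r_T0=6
  11) CAS  T2:  M=6  r_T2=4 ✗
  12) CAS  T0:  M=7  r_T0=6 ✓
  13) LOAD T1:  M=7  r_T1=7
  14) CAS  T1:  M=8  r_T1=7 ✓
  15) LOAD T1:  M=8  r_T1=8
  16) CAS  T1:  M=9  r_T1=8 ✓
  17) LOAD T1:  M=9  r_T1=9
  18) CAS  T1:  M=10  r_T1=9 ✓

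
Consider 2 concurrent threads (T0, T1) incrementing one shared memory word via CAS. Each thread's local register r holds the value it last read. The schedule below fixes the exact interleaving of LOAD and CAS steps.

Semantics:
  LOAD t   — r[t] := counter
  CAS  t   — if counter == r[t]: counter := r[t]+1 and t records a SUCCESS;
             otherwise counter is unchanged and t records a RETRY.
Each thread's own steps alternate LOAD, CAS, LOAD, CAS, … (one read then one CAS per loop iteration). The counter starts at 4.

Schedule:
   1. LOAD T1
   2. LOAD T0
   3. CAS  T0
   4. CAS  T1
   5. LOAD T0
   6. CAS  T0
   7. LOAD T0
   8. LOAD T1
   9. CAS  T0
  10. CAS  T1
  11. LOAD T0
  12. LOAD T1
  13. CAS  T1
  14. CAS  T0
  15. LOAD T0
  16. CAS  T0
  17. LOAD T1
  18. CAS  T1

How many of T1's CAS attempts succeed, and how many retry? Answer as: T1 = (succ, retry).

T1 = (2, 2)

1. LOAD T1 → mem=4 r[T1]=4 [LOAD]
2. LOAD T0 → mem=4 r[T0]=4 [LOAD]
3. CAS T0 → mem=5 r[T0]=4 [OK]
4. CAS T1 → mem=5 r[T1]=4 [RETRY]
5. LOAD T0 → mem=5 r[T0]=5 [LOAD]
6. CAS T0 → mem=6 r[T0]=5 [OK]
7. LOAD T0 → mem=6 r[T0]=6 [LOAD]
8. LOAD T1 → mem=6 r[T1]=6 [LOAD]
9. CAS T0 → mem=7 r[T0]=6 [OK]
10. CAS T1 → mem=7 r[T1]=6 [RETRY]
11. LOAD T0 → mem=7 r[T0]=7 [LOAD]
12. LOAD T1 → mem=7 r[T1]=7 [LOAD]
13. CAS T1 → mem=8 r[T1]=7 [OK]
14. CAS T0 → mem=8 r[T0]=7 [RETRY]
15. LOAD T0 → mem=8 r[T0]=8 [LOAD]
16. CAS T0 → mem=9 r[T0]=8 [OK]
17. LOAD T1 → mem=9 r[T1]=9 [LOAD]
18. CAS T1 → mem=10 r[T1]=9 [OK]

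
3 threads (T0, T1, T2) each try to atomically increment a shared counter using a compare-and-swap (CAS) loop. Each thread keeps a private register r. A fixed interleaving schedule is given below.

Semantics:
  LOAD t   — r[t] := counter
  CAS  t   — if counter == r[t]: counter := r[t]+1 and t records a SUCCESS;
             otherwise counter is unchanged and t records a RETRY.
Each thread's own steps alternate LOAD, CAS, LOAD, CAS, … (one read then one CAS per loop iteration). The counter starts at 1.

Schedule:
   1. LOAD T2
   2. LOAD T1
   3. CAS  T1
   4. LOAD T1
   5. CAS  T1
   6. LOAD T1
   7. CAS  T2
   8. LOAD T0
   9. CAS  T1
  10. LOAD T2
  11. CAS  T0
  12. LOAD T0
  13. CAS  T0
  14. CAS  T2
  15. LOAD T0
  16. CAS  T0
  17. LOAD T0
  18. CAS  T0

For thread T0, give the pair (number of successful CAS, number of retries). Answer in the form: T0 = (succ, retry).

T0 = (3, 1)

[1] T2.load  rd  (counter 1, T2.r 1)
[2] T1.load  rd  (counter 1, T1.r 1)
[3] T1.cas  hit  (counter 2, T1.r 1)
[4] T1.load  rd  (counter 2, T1.r 2)
[5] T1.cas  hit  (counter 3, T1.r 2)
[6] T1.load  rd  (counter 3, T1.r 3)
[7] T2.cas  miss  (counter 3, T2.r 1)
[8] T0.load  rd  (counter 3, T0.r 3)
[9] T1.cas  hit  (counter 4, T1.r 3)
[10] T2.load  rd  (counter 4, T2.r 4)
[11] T0.cas  miss  (counter 4, T0.r 3)
[12] T0.load  rd  (counter 4, T0.r 4)
[13] T0.cas  hit  (counter 5, T0.r 4)
[14] T2.cas  miss  (counter 5, T2.r 4)
[15] T0.load  rd  (counter 5, T0.r 5)
[16] T0.cas  hit  (counter 6, T0.r 5)
[17] T0.load  rd  (counter 6, T0.r 6)
[18] T0.cas  hit  (counter 7, T0.r 6)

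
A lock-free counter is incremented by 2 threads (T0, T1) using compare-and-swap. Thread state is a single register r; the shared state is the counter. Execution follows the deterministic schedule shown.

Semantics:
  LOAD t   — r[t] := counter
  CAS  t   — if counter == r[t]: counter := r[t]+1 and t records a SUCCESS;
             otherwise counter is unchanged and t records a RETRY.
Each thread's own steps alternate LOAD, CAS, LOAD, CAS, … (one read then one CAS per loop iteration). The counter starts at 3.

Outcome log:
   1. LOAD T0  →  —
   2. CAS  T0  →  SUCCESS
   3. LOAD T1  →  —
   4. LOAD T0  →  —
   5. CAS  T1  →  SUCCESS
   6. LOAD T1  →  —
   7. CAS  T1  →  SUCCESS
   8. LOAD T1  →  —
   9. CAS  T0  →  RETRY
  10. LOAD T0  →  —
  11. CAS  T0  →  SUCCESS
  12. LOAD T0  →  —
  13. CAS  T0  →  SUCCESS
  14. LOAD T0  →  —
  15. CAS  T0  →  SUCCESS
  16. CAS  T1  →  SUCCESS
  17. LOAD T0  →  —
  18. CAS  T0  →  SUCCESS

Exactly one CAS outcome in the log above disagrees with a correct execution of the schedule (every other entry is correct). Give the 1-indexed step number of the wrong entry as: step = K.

Reference trace:
1. LOAD T0 → mem=3 r[T0]=3 [LOAD]
2. CAS T0 → mem=4 r[T0]=3 [OK]
3. LOAD T1 → mem=4 r[T1]=4 [LOAD]
4. LOAD T0 → mem=4 r[T0]=4 [LOAD]
5. CAS T1 → mem=5 r[T1]=4 [OK]
6. LOAD T1 → mem=5 r[T1]=5 [LOAD]
7. CAS T1 → mem=6 r[T1]=5 [OK]
8. LOAD T1 → mem=6 r[T1]=6 [LOAD]
9. CAS T0 → mem=6 r[T0]=4 [RETRY]
10. LOAD T0 → mem=6 r[T0]=6 [LOAD]
11. CAS T0 → mem=7 r[T0]=6 [OK]
12. LOAD T0 → mem=7 r[T0]=7 [LOAD]
13. CAS T0 → mem=8 r[T0]=7 [OK]
14. LOAD T0 → mem=8 r[T0]=8 [LOAD]
15. CAS T0 → mem=9 r[T0]=8 [OK]
16. CAS T1 → mem=9 r[T1]=6 [RETRY]
17. LOAD T0 → mem=9 r[T0]=9 [LOAD]
18. CAS T0 → mem=10 r[T0]=9 [OK]
Mismatch at 16.

step = 16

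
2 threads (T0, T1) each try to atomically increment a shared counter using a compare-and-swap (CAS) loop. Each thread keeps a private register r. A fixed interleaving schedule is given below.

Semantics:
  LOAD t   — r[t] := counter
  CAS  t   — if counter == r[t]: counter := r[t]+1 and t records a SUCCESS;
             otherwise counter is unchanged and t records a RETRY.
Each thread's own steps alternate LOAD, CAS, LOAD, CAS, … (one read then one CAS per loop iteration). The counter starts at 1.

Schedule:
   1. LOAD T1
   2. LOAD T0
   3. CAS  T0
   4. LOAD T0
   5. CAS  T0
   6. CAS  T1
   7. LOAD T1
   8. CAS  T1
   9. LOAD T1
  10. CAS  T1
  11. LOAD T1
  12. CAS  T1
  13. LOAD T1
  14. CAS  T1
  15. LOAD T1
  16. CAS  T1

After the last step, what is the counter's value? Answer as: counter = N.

1. LOAD T1 → mem=1 r[T1]=1 [LOAD]
2. LOAD T0 → mem=1 r[T0]=1 [LOAD]
3. CAS T0 → mem=2 r[T0]=1 [OK]
4. LOAD T0 → mem=2 r[T0]=2 [LOAD]
5. CAS T0 → mem=3 r[T0]=2 [OK]
6. CAS T1 → mem=3 r[T1]=1 [RETRY]
7. LOAD T1 → mem=3 r[T1]=3 [LOAD]
8. CAS T1 → mem=4 r[T1]=3 [OK]
9. LOAD T1 → mem=4 r[T1]=4 [LOAD]
10. CAS T1 → mem=5 r[T1]=4 [OK]
11. LOAD T1 → mem=5 r[T1]=5 [LOAD]
12. CAS T1 → mem=6 r[T1]=5 [OK]
13. LOAD T1 → mem=6 r[T1]=6 [LOAD]
14. CAS T1 → mem=7 r[T1]=6 [OK]
15. LOAD T1 → mem=7 r[T1]=7 [LOAD]
16. CAS T1 → mem=8 r[T1]=7 [OK]

counter = 8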